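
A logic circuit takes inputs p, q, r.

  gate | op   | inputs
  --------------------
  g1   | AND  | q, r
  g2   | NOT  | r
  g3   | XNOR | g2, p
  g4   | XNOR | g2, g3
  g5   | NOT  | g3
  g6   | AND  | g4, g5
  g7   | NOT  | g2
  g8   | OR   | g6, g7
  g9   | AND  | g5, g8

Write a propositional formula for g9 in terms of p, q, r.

g2 = NOT r
g3 = g2 XNOR p = NOT r XNOR p
g4 = g2 XNOR g3 = NOT r XNOR (NOT r XNOR p)
g5 = NOT g3 = NOT (NOT r XNOR p)
g6 = g4 AND g5 = (NOT r XNOR (NOT r XNOR p)) AND NOT (NOT r XNOR p)
g7 = NOT g2 = NOT NOT r
g8 = g6 OR g7 = ((NOT r XNOR (NOT r XNOR p)) AND NOT (NOT r XNOR p)) OR NOT NOT r
g9 = g5 AND g8 = NOT (NOT r XNOR p) AND (((NOT r XNOR (NOT r XNOR p)) AND NOT (NOT r XNOR p)) OR NOT NOT r)

NOT (NOT r XNOR p) AND (((NOT r XNOR (NOT r XNOR p)) AND NOT (NOT r XNOR p)) OR NOT NOT r)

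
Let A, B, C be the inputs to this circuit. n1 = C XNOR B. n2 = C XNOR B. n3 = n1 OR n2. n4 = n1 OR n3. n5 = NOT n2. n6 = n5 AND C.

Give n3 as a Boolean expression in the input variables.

(C XNOR B) OR (C XNOR B)

n1 = C XNOR B
n2 = C XNOR B
n3 = n1 OR n2 = (C XNOR B) OR (C XNOR B)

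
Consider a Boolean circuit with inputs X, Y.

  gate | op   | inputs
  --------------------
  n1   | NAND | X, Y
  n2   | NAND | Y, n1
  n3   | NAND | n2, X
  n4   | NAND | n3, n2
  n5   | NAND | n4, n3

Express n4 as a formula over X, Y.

((Y NAND (X NAND Y)) NAND X) NAND (Y NAND (X NAND Y))

n1 = X NAND Y
n2 = Y NAND n1 = Y NAND (X NAND Y)
n3 = n2 NAND X = (Y NAND (X NAND Y)) NAND X
n4 = n3 NAND n2 = ((Y NAND (X NAND Y)) NAND X) NAND (Y NAND (X NAND Y))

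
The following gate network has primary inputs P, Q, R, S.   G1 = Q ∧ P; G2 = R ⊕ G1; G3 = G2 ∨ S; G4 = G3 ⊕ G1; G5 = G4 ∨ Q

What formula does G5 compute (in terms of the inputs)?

(((R ⊕ (Q ∧ P)) ∨ S) ⊕ (Q ∧ P)) ∨ Q

G1 = Q ∧ P
G2 = R ⊕ G1 = R ⊕ (Q ∧ P)
G3 = G2 ∨ S = (R ⊕ (Q ∧ P)) ∨ S
G4 = G3 ⊕ G1 = ((R ⊕ (Q ∧ P)) ∨ S) ⊕ (Q ∧ P)
G5 = G4 ∨ Q = (((R ⊕ (Q ∧ P)) ∨ S) ⊕ (Q ∧ P)) ∨ Q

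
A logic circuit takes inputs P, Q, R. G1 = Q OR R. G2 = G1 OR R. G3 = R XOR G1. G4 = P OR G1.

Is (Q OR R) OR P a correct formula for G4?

Yes

G1 = Q OR R
G4 = P OR G1 = P OR (Q OR R)
At P=0, Q=0, R=0: circuit gives 0, formula gives 0.
At P=0, Q=0, R=1: circuit gives 1, formula gives 1.
Agrees on all 8 inputs.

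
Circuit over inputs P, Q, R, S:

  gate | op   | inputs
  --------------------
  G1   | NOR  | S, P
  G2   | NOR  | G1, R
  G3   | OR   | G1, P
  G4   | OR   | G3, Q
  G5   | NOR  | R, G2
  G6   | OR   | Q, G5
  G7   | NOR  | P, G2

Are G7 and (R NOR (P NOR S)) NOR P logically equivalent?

G1 = S NOR P
G2 = G1 NOR R = (S NOR P) NOR R
G7 = P NOR G2 = P NOR ((S NOR P) NOR R)
At P=0, Q=0, R=0, S=1: circuit gives 0, formula gives 0.
At P=0, Q=0, R=0, S=0: circuit gives 1, formula gives 1.
Agrees on all 16 inputs.

Yes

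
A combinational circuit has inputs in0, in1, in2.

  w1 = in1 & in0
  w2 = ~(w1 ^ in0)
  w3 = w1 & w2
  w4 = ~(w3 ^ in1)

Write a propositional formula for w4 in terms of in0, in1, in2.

w1 = in1 & in0
w2 = ~(w1 ^ in0) = ~((in1 & in0) ^ in0)
w3 = w1 & w2 = (in1 & in0) & (~((in1 & in0) ^ in0))
w4 = ~(w3 ^ in1) = ~(((in1 & in0) & (~((in1 & in0) ^ in0))) ^ in1)

~(((in1 & in0) & (~((in1 & in0) ^ in0))) ^ in1)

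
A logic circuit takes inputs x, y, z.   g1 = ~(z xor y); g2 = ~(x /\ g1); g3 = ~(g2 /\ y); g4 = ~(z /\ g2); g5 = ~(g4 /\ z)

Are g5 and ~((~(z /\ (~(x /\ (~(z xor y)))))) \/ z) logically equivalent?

No

g1 = ~(z xor y)
g2 = ~(x /\ g1) = ~(x /\ (~(z xor y)))
g4 = ~(z /\ g2) = ~(z /\ (~(x /\ (~(z xor y)))))
g5 = ~(g4 /\ z) = ~((~(z /\ (~(x /\ (~(z xor y)))))) /\ z)
At x=0, y=0, z=0: circuit gives 1, formula gives 0.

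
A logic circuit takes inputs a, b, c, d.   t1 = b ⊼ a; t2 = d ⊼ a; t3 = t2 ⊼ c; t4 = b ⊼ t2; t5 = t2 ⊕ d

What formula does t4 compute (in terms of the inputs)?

b ⊼ (d ⊼ a)

t2 = d ⊼ a
t4 = b ⊼ t2 = b ⊼ (d ⊼ a)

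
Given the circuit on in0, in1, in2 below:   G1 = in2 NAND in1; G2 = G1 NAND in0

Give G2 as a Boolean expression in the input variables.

(in2 NAND in1) NAND in0

G1 = in2 NAND in1
G2 = G1 NAND in0 = (in2 NAND in1) NAND in0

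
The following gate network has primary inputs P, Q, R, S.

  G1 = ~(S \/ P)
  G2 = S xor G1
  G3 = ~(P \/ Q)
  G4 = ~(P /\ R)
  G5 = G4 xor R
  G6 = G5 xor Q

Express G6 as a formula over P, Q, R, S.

((~(P /\ R)) xor R) xor Q

G4 = ~(P /\ R)
G5 = G4 xor R = (~(P /\ R)) xor R
G6 = G5 xor Q = ((~(P /\ R)) xor R) xor Q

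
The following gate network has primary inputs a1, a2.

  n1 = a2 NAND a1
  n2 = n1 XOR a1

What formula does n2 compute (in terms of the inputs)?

n1 = a2 NAND a1
n2 = n1 XOR a1 = (a2 NAND a1) XOR a1

(a2 NAND a1) XOR a1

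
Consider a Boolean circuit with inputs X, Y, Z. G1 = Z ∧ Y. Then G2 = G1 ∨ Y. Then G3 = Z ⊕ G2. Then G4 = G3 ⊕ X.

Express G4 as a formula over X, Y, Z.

(Z ⊕ ((Z ∧ Y) ∨ Y)) ⊕ X

G1 = Z ∧ Y
G2 = G1 ∨ Y = (Z ∧ Y) ∨ Y
G3 = Z ⊕ G2 = Z ⊕ ((Z ∧ Y) ∨ Y)
G4 = G3 ⊕ X = (Z ⊕ ((Z ∧ Y) ∨ Y)) ⊕ X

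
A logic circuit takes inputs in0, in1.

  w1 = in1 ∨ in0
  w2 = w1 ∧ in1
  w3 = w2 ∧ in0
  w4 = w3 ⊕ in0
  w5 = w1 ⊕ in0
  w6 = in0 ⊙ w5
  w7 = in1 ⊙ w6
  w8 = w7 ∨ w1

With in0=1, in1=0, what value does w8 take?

1

w1 = 0 ∨ 1 = 1
w5 = 1 ⊕ 1 = 0
w6 = 1 ⊙ 0 = 0
w7 = 0 ⊙ 0 = 1
w8 = 1 ∨ 1 = 1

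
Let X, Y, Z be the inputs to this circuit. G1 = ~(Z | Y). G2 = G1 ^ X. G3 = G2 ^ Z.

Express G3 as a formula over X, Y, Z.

((~(Z | Y)) ^ X) ^ Z

G1 = ~(Z | Y)
G2 = G1 ^ X = (~(Z | Y)) ^ X
G3 = G2 ^ Z = ((~(Z | Y)) ^ X) ^ Z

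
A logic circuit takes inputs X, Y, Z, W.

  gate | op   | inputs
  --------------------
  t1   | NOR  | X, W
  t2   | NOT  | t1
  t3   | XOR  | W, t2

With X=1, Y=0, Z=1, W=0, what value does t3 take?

1

t1 = 1 NOR 0 = 0
t2 = NOT 0 = 1
t3 = 0 XOR 1 = 1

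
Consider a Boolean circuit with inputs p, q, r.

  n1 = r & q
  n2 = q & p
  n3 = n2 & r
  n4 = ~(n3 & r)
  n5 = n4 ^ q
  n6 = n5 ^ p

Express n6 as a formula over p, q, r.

((~(((q & p) & r) & r)) ^ q) ^ p

n2 = q & p
n3 = n2 & r = (q & p) & r
n4 = ~(n3 & r) = ~(((q & p) & r) & r)
n5 = n4 ^ q = (~(((q & p) & r) & r)) ^ q
n6 = n5 ^ p = ((~(((q & p) & r) & r)) ^ q) ^ p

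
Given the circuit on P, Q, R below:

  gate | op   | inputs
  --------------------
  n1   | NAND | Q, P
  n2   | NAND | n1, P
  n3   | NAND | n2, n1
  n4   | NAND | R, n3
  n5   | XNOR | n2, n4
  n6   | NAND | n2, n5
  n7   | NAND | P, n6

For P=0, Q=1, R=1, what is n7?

1

n1 = 1 NAND 0 = 1
n2 = 1 NAND 0 = 1
n3 = 1 NAND 1 = 0
n4 = 1 NAND 0 = 1
n5 = 1 XNOR 1 = 1
n6 = 1 NAND 1 = 0
n7 = 0 NAND 0 = 1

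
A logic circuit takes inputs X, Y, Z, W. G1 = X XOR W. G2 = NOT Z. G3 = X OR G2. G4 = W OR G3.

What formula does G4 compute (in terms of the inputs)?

W OR (X OR NOT Z)

G2 = NOT Z
G3 = X OR G2 = X OR NOT Z
G4 = W OR G3 = W OR (X OR NOT Z)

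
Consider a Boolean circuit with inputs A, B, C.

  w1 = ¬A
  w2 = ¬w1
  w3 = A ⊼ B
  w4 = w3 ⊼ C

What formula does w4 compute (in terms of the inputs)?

w3 = A ⊼ B
w4 = w3 ⊼ C = (A ⊼ B) ⊼ C

(A ⊼ B) ⊼ C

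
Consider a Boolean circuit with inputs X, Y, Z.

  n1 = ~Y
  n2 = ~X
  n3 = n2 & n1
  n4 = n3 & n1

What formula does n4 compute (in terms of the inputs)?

n1 = ~Y
n2 = ~X
n3 = n2 & n1 = ~X & ~Y
n4 = n3 & n1 = (~X & ~Y) & ~Y

(~X & ~Y) & ~Y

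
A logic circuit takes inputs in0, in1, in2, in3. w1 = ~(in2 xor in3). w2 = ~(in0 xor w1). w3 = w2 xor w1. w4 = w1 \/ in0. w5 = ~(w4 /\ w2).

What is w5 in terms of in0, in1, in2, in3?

w1 = ~(in2 xor in3)
w2 = ~(in0 xor w1) = ~(in0 xor (~(in2 xor in3)))
w4 = w1 \/ in0 = (~(in2 xor in3)) \/ in0
w5 = ~(w4 /\ w2) = ~(((~(in2 xor in3)) \/ in0) /\ (~(in0 xor (~(in2 xor in3)))))

~(((~(in2 xor in3)) \/ in0) /\ (~(in0 xor (~(in2 xor in3)))))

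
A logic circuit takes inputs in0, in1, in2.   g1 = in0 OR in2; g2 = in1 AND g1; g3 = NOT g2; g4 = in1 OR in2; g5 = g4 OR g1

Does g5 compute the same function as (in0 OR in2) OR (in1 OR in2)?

Yes

g1 = in0 OR in2
g4 = in1 OR in2
g5 = g4 OR g1 = (in1 OR in2) OR (in0 OR in2)
At in0=0, in1=0, in2=0: circuit gives 0, formula gives 0.
At in0=0, in1=0, in2=1: circuit gives 1, formula gives 1.
Agrees on all 8 inputs.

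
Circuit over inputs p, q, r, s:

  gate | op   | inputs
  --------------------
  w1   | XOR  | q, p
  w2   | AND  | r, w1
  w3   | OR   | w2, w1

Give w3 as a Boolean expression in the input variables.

(r AND (q XOR p)) OR (q XOR p)

w1 = q XOR p
w2 = r AND w1 = r AND (q XOR p)
w3 = w2 OR w1 = (r AND (q XOR p)) OR (q XOR p)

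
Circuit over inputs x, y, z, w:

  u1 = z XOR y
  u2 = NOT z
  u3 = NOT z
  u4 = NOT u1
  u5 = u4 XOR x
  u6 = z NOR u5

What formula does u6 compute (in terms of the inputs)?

z NOR (NOT (z XOR y) XOR x)

u1 = z XOR y
u4 = NOT u1 = NOT (z XOR y)
u5 = u4 XOR x = NOT (z XOR y) XOR x
u6 = z NOR u5 = z NOR (NOT (z XOR y) XOR x)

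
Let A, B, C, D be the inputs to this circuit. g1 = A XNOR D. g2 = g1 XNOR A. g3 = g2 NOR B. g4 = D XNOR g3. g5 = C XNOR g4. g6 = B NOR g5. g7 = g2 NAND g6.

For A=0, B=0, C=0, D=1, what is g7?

1

g1 = 0 XNOR 1 = 0
g2 = 0 XNOR 0 = 1
g3 = 1 NOR 0 = 0
g4 = 1 XNOR 0 = 0
g5 = 0 XNOR 0 = 1
g6 = 0 NOR 1 = 0
g7 = 1 NAND 0 = 1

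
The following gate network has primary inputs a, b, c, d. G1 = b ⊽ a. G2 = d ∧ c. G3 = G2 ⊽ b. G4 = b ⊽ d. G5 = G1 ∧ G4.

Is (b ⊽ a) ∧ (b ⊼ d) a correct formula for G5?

G1 = b ⊽ a
G4 = b ⊽ d
G5 = G1 ∧ G4 = (b ⊽ a) ∧ (b ⊽ d)
At a=0, b=0, c=0, d=1: circuit gives 0, formula gives 1.

No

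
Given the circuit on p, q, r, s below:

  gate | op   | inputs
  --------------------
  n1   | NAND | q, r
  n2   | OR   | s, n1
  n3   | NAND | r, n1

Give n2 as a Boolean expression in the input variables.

n1 = q NAND r
n2 = s OR n1 = s OR (q NAND r)

s OR (q NAND r)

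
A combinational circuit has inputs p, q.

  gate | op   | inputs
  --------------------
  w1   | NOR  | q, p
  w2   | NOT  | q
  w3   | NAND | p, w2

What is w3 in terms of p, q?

p NAND NOT q

w2 = NOT q
w3 = p NAND w2 = p NAND NOT q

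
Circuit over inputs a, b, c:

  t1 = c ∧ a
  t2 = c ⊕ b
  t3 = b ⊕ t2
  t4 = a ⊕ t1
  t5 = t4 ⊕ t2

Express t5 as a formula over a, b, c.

(a ⊕ (c ∧ a)) ⊕ (c ⊕ b)

t1 = c ∧ a
t2 = c ⊕ b
t4 = a ⊕ t1 = a ⊕ (c ∧ a)
t5 = t4 ⊕ t2 = (a ⊕ (c ∧ a)) ⊕ (c ⊕ b)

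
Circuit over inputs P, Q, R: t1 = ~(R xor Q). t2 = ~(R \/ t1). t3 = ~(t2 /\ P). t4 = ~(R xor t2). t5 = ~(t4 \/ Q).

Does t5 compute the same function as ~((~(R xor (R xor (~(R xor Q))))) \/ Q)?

No

t1 = ~(R xor Q)
t2 = ~(R \/ t1) = ~(R \/ (~(R xor Q)))
t4 = ~(R xor t2) = ~(R xor (~(R \/ (~(R xor Q)))))
t5 = ~(t4 \/ Q) = ~((~(R xor (~(R \/ (~(R xor Q)))))) \/ Q)
At P=0, Q=0, R=0: circuit gives 0, formula gives 1.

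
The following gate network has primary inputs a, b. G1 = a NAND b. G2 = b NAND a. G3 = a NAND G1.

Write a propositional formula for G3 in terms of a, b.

a NAND (a NAND b)

G1 = a NAND b
G3 = a NAND G1 = a NAND (a NAND b)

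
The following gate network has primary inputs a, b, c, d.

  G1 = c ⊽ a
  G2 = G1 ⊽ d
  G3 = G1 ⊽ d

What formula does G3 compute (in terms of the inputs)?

G1 = c ⊽ a
G3 = G1 ⊽ d = (c ⊽ a) ⊽ d

(c ⊽ a) ⊽ d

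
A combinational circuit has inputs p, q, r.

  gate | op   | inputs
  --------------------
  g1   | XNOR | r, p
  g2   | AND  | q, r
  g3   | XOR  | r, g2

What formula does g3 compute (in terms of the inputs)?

g2 = q AND r
g3 = r XOR g2 = r XOR (q AND r)

r XOR (q AND r)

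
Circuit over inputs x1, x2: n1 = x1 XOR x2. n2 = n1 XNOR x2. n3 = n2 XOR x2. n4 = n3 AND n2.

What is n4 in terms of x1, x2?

(((x1 XOR x2) XNOR x2) XOR x2) AND ((x1 XOR x2) XNOR x2)

n1 = x1 XOR x2
n2 = n1 XNOR x2 = (x1 XOR x2) XNOR x2
n3 = n2 XOR x2 = ((x1 XOR x2) XNOR x2) XOR x2
n4 = n3 AND n2 = (((x1 XOR x2) XNOR x2) XOR x2) AND ((x1 XOR x2) XNOR x2)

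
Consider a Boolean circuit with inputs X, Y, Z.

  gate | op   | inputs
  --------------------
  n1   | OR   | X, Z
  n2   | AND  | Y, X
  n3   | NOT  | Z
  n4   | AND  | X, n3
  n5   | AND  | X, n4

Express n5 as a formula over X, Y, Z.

X AND (X AND NOT Z)

n3 = NOT Z
n4 = X AND n3 = X AND NOT Z
n5 = X AND n4 = X AND (X AND NOT Z)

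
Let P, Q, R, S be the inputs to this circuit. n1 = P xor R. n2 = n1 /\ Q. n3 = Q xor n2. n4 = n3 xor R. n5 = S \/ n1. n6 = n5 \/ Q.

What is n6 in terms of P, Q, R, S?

(S \/ (P xor R)) \/ Q

n1 = P xor R
n5 = S \/ n1 = S \/ (P xor R)
n6 = n5 \/ Q = (S \/ (P xor R)) \/ Q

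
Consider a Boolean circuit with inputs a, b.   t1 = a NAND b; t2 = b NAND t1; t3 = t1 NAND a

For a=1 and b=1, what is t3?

t1 = 1 NAND 1 = 0
t3 = 0 NAND 1 = 1

1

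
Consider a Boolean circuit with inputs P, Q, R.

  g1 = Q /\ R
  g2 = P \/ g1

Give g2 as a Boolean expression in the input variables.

P \/ (Q /\ R)

g1 = Q /\ R
g2 = P \/ g1 = P \/ (Q /\ R)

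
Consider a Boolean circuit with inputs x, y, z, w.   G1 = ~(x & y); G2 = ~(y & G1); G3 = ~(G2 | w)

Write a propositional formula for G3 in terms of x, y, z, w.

G1 = ~(x & y)
G2 = ~(y & G1) = ~(y & (~(x & y)))
G3 = ~(G2 | w) = ~((~(y & (~(x & y)))) | w)

~((~(y & (~(x & y)))) | w)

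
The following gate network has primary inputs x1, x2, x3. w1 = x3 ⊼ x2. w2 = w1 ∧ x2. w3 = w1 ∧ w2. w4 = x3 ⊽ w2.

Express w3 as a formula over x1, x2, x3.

w1 = x3 ⊼ x2
w2 = w1 ∧ x2 = (x3 ⊼ x2) ∧ x2
w3 = w1 ∧ w2 = (x3 ⊼ x2) ∧ ((x3 ⊼ x2) ∧ x2)

(x3 ⊼ x2) ∧ ((x3 ⊼ x2) ∧ x2)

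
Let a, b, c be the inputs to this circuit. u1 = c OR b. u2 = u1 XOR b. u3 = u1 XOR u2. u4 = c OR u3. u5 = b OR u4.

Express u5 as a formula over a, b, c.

u1 = c OR b
u2 = u1 XOR b = (c OR b) XOR b
u3 = u1 XOR u2 = (c OR b) XOR ((c OR b) XOR b)
u4 = c OR u3 = c OR ((c OR b) XOR ((c OR b) XOR b))
u5 = b OR u4 = b OR (c OR ((c OR b) XOR ((c OR b) XOR b)))

b OR (c OR ((c OR b) XOR ((c OR b) XOR b)))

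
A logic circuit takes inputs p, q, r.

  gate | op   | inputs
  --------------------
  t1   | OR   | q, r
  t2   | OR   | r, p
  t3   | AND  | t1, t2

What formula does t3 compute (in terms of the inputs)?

(q OR r) AND (r OR p)

t1 = q OR r
t2 = r OR p
t3 = t1 AND t2 = (q OR r) AND (r OR p)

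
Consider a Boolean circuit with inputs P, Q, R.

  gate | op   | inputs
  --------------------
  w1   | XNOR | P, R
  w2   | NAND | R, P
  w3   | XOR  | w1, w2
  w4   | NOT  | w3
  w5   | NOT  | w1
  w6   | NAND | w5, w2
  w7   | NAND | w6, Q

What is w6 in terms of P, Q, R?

NOT (P XNOR R) NAND (R NAND P)

w1 = P XNOR R
w2 = R NAND P
w5 = NOT w1 = NOT (P XNOR R)
w6 = w5 NAND w2 = NOT (P XNOR R) NAND (R NAND P)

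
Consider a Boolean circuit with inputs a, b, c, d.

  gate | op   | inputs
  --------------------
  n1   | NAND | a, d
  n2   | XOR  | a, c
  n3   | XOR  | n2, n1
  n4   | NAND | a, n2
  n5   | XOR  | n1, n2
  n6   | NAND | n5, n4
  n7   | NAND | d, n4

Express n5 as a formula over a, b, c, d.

n1 = a NAND d
n2 = a XOR c
n5 = n1 XOR n2 = (a NAND d) XOR (a XOR c)

(a NAND d) XOR (a XOR c)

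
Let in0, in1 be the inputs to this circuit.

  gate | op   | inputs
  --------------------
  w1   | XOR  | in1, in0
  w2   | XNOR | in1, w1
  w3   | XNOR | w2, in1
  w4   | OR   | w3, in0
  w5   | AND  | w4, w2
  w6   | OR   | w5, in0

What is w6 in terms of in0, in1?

((((in1 XNOR (in1 XOR in0)) XNOR in1) OR in0) AND (in1 XNOR (in1 XOR in0))) OR in0

w1 = in1 XOR in0
w2 = in1 XNOR w1 = in1 XNOR (in1 XOR in0)
w3 = w2 XNOR in1 = (in1 XNOR (in1 XOR in0)) XNOR in1
w4 = w3 OR in0 = ((in1 XNOR (in1 XOR in0)) XNOR in1) OR in0
w5 = w4 AND w2 = (((in1 XNOR (in1 XOR in0)) XNOR in1) OR in0) AND (in1 XNOR (in1 XOR in0))
w6 = w5 OR in0 = ((((in1 XNOR (in1 XOR in0)) XNOR in1) OR in0) AND (in1 XNOR (in1 XOR in0))) OR in0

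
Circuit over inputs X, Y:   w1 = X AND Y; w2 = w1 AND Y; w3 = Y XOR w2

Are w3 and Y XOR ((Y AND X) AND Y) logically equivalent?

Yes

w1 = X AND Y
w2 = w1 AND Y = (X AND Y) AND Y
w3 = Y XOR w2 = Y XOR ((X AND Y) AND Y)
At X=0, Y=0: circuit gives 0, formula gives 0.
At X=0, Y=1: circuit gives 1, formula gives 1.
Agrees on all 4 inputs.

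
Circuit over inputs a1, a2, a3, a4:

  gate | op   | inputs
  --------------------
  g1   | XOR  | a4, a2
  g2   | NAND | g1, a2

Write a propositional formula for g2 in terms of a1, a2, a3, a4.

(a4 XOR a2) NAND a2

g1 = a4 XOR a2
g2 = g1 NAND a2 = (a4 XOR a2) NAND a2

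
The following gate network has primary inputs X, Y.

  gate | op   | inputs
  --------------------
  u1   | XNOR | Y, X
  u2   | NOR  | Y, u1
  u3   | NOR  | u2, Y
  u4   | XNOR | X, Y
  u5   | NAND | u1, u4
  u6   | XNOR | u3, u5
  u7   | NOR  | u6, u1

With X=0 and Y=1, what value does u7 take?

1

u1 = 1 XNOR 0 = 0
u2 = 1 NOR 0 = 0
u3 = 0 NOR 1 = 0
u4 = 0 XNOR 1 = 0
u5 = 0 NAND 0 = 1
u6 = 0 XNOR 1 = 0
u7 = 0 NOR 0 = 1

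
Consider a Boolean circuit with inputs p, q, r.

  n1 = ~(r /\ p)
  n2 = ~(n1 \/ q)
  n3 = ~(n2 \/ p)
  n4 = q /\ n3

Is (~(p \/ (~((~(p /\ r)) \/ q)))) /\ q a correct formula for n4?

n1 = ~(r /\ p)
n2 = ~(n1 \/ q) = ~((~(r /\ p)) \/ q)
n3 = ~(n2 \/ p) = ~((~((~(r /\ p)) \/ q)) \/ p)
n4 = q /\ n3 = q /\ (~((~((~(r /\ p)) \/ q)) \/ p))
At p=0, q=0, r=0: circuit gives 0, formula gives 0.
At p=0, q=1, r=0: circuit gives 1, formula gives 1.
Agrees on all 8 inputs.

Yes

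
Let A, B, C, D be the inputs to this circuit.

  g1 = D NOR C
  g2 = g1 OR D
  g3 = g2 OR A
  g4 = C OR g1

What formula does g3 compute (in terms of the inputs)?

g1 = D NOR C
g2 = g1 OR D = (D NOR C) OR D
g3 = g2 OR A = ((D NOR C) OR D) OR A

((D NOR C) OR D) OR A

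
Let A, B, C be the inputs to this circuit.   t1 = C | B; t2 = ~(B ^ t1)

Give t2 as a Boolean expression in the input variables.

t1 = C | B
t2 = ~(B ^ t1) = ~(B ^ (C | B))

~(B ^ (C | B))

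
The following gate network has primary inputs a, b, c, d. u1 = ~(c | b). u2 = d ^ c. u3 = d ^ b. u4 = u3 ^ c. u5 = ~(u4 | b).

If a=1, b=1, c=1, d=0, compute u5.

0

u3 = 0 ^ 1 = 1
u4 = 1 ^ 1 = 0
u5 = ~(0 | 1) = 0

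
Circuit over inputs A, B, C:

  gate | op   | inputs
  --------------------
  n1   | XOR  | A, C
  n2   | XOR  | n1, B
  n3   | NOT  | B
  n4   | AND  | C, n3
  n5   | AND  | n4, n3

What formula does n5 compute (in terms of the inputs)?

n3 = NOT B
n4 = C AND n3 = C AND NOT B
n5 = n4 AND n3 = (C AND NOT B) AND NOT B

(C AND NOT B) AND NOT B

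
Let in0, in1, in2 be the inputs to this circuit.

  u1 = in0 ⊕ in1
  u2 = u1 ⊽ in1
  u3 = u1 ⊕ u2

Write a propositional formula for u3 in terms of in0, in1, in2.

u1 = in0 ⊕ in1
u2 = u1 ⊽ in1 = (in0 ⊕ in1) ⊽ in1
u3 = u1 ⊕ u2 = (in0 ⊕ in1) ⊕ ((in0 ⊕ in1) ⊽ in1)

(in0 ⊕ in1) ⊕ ((in0 ⊕ in1) ⊽ in1)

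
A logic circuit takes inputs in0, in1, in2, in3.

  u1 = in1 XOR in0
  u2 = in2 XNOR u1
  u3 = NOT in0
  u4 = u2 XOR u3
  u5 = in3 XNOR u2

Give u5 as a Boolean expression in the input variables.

u1 = in1 XOR in0
u2 = in2 XNOR u1 = in2 XNOR (in1 XOR in0)
u5 = in3 XNOR u2 = in3 XNOR (in2 XNOR (in1 XOR in0))

in3 XNOR (in2 XNOR (in1 XOR in0))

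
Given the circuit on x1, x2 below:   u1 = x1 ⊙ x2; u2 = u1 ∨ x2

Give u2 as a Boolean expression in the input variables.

u1 = x1 ⊙ x2
u2 = u1 ∨ x2 = (x1 ⊙ x2) ∨ x2

(x1 ⊙ x2) ∨ x2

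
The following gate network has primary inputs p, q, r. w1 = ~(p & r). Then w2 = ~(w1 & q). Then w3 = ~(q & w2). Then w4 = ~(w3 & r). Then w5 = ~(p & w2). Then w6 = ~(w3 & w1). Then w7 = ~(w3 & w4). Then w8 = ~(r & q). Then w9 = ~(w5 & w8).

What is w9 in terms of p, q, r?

~((~(p & (~((~(p & r)) & q)))) & (~(r & q)))

w1 = ~(p & r)
w2 = ~(w1 & q) = ~((~(p & r)) & q)
w5 = ~(p & w2) = ~(p & (~((~(p & r)) & q)))
w8 = ~(r & q)
w9 = ~(w5 & w8) = ~((~(p & (~((~(p & r)) & q)))) & (~(r & q)))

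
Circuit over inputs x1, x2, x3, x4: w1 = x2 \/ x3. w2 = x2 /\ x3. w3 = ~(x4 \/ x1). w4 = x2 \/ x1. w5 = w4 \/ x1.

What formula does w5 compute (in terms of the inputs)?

w4 = x2 \/ x1
w5 = w4 \/ x1 = (x2 \/ x1) \/ x1

(x2 \/ x1) \/ x1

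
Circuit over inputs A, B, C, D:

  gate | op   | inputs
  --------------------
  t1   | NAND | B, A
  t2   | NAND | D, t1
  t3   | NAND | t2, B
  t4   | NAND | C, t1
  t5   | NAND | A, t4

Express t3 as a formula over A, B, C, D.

t1 = B NAND A
t2 = D NAND t1 = D NAND (B NAND A)
t3 = t2 NAND B = (D NAND (B NAND A)) NAND B

(D NAND (B NAND A)) NAND B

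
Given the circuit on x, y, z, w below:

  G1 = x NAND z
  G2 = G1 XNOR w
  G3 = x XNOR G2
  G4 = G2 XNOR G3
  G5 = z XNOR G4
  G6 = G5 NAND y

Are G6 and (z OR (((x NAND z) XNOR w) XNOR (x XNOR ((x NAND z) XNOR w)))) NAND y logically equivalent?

No

G1 = x NAND z
G2 = G1 XNOR w = (x NAND z) XNOR w
G3 = x XNOR G2 = x XNOR ((x NAND z) XNOR w)
G4 = G2 XNOR G3 = ((x NAND z) XNOR w) XNOR (x XNOR ((x NAND z) XNOR w))
G5 = z XNOR G4 = z XNOR (((x NAND z) XNOR w) XNOR (x XNOR ((x NAND z) XNOR w)))
G6 = G5 NAND y = (z XNOR (((x NAND z) XNOR w) XNOR (x XNOR ((x NAND z) XNOR w)))) NAND y
At x=0, y=1, z=0, w=0: circuit gives 0, formula gives 1.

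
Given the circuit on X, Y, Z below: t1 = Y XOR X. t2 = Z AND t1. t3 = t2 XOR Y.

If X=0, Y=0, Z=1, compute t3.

0

t1 = 0 XOR 0 = 0
t2 = 1 AND 0 = 0
t3 = 0 XOR 0 = 0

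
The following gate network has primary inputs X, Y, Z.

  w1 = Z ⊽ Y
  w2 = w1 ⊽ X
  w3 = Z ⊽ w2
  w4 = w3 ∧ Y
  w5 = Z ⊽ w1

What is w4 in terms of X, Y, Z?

w1 = Z ⊽ Y
w2 = w1 ⊽ X = (Z ⊽ Y) ⊽ X
w3 = Z ⊽ w2 = Z ⊽ ((Z ⊽ Y) ⊽ X)
w4 = w3 ∧ Y = (Z ⊽ ((Z ⊽ Y) ⊽ X)) ∧ Y

(Z ⊽ ((Z ⊽ Y) ⊽ X)) ∧ Y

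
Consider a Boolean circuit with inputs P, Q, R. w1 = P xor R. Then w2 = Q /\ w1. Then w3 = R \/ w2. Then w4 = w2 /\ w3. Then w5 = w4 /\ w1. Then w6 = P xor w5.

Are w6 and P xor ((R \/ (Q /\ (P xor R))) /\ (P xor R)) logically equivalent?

w1 = P xor R
w2 = Q /\ w1 = Q /\ (P xor R)
w3 = R \/ w2 = R \/ (Q /\ (P xor R))
w4 = w2 /\ w3 = (Q /\ (P xor R)) /\ (R \/ (Q /\ (P xor R)))
w5 = w4 /\ w1 = ((Q /\ (P xor R)) /\ (R \/ (Q /\ (P xor R)))) /\ (P xor R)
w6 = P xor w5 = P xor (((Q /\ (P xor R)) /\ (R \/ (Q /\ (P xor R)))) /\ (P xor R))
At P=0, Q=0, R=1: circuit gives 0, formula gives 1.

No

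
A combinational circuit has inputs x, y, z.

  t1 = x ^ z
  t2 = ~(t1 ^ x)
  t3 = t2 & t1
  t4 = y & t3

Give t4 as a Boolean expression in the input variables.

y & ((~((x ^ z) ^ x)) & (x ^ z))

t1 = x ^ z
t2 = ~(t1 ^ x) = ~((x ^ z) ^ x)
t3 = t2 & t1 = (~((x ^ z) ^ x)) & (x ^ z)
t4 = y & t3 = y & ((~((x ^ z) ^ x)) & (x ^ z))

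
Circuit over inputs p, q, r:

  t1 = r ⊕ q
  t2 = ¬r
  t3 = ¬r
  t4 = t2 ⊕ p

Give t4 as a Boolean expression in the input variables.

t2 = ¬r
t4 = t2 ⊕ p = ¬r ⊕ p

¬r ⊕ p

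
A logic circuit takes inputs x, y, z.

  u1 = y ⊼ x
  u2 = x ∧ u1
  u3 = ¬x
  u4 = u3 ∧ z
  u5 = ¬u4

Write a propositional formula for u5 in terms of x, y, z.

u3 = ¬x
u4 = u3 ∧ z = ¬x ∧ z
u5 = ¬u4 = ¬(¬x ∧ z)

¬(¬x ∧ z)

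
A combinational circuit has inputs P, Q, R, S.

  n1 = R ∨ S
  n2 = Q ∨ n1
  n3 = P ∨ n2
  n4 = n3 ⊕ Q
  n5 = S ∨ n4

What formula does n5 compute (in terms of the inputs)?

S ∨ ((P ∨ (Q ∨ (R ∨ S))) ⊕ Q)

n1 = R ∨ S
n2 = Q ∨ n1 = Q ∨ (R ∨ S)
n3 = P ∨ n2 = P ∨ (Q ∨ (R ∨ S))
n4 = n3 ⊕ Q = (P ∨ (Q ∨ (R ∨ S))) ⊕ Q
n5 = S ∨ n4 = S ∨ ((P ∨ (Q ∨ (R ∨ S))) ⊕ Q)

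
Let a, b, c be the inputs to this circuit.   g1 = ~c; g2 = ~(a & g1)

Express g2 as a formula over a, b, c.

~(a & ~c)

g1 = ~c
g2 = ~(a & g1) = ~(a & ~c)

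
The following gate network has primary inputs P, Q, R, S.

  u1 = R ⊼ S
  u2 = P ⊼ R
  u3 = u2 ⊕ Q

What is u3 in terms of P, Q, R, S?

u2 = P ⊼ R
u3 = u2 ⊕ Q = (P ⊼ R) ⊕ Q

(P ⊼ R) ⊕ Q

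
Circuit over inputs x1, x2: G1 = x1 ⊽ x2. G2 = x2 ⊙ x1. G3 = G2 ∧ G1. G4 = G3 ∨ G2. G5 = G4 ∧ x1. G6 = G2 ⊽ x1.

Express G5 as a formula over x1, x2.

G1 = x1 ⊽ x2
G2 = x2 ⊙ x1
G3 = G2 ∧ G1 = (x2 ⊙ x1) ∧ (x1 ⊽ x2)
G4 = G3 ∨ G2 = ((x2 ⊙ x1) ∧ (x1 ⊽ x2)) ∨ (x2 ⊙ x1)
G5 = G4 ∧ x1 = (((x2 ⊙ x1) ∧ (x1 ⊽ x2)) ∨ (x2 ⊙ x1)) ∧ x1

(((x2 ⊙ x1) ∧ (x1 ⊽ x2)) ∨ (x2 ⊙ x1)) ∧ x1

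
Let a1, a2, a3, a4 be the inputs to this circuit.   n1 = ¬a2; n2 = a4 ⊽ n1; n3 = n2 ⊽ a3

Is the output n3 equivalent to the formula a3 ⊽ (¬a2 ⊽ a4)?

n1 = ¬a2
n2 = a4 ⊽ n1 = a4 ⊽ ¬a2
n3 = n2 ⊽ a3 = (a4 ⊽ ¬a2) ⊽ a3
At a1=0, a2=0, a3=1, a4=0: circuit gives 0, formula gives 0.
At a1=0, a2=0, a3=0, a4=0: circuit gives 1, formula gives 1.
Agrees on all 16 inputs.

Yes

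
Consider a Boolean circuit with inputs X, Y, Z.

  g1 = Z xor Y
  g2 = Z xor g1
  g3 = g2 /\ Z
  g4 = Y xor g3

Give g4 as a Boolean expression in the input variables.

Y xor ((Z xor (Z xor Y)) /\ Z)

g1 = Z xor Y
g2 = Z xor g1 = Z xor (Z xor Y)
g3 = g2 /\ Z = (Z xor (Z xor Y)) /\ Z
g4 = Y xor g3 = Y xor ((Z xor (Z xor Y)) /\ Z)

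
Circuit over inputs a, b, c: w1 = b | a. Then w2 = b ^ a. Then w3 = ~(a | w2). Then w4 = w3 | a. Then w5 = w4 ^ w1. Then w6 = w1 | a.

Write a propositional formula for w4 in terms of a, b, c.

(~(a | (b ^ a))) | a

w2 = b ^ a
w3 = ~(a | w2) = ~(a | (b ^ a))
w4 = w3 | a = (~(a | (b ^ a))) | a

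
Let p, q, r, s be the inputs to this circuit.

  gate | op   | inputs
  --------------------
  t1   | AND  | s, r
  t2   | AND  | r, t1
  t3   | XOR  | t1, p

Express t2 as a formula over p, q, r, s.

r AND (s AND r)

t1 = s AND r
t2 = r AND t1 = r AND (s AND r)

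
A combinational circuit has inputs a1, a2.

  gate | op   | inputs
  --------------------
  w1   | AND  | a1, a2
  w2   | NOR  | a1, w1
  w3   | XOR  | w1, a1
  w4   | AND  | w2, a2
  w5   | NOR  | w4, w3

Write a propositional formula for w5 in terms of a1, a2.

((a1 NOR (a1 AND a2)) AND a2) NOR ((a1 AND a2) XOR a1)

w1 = a1 AND a2
w2 = a1 NOR w1 = a1 NOR (a1 AND a2)
w3 = w1 XOR a1 = (a1 AND a2) XOR a1
w4 = w2 AND a2 = (a1 NOR (a1 AND a2)) AND a2
w5 = w4 NOR w3 = ((a1 NOR (a1 AND a2)) AND a2) NOR ((a1 AND a2) XOR a1)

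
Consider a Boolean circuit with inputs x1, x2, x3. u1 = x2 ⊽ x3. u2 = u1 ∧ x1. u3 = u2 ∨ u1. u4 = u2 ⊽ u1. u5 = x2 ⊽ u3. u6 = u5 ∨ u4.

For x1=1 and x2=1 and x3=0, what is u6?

1

u1 = 1 ⊽ 0 = 0
u2 = 0 ∧ 1 = 0
u3 = 0 ∨ 0 = 0
u4 = 0 ⊽ 0 = 1
u5 = 1 ⊽ 0 = 0
u6 = 0 ∨ 1 = 1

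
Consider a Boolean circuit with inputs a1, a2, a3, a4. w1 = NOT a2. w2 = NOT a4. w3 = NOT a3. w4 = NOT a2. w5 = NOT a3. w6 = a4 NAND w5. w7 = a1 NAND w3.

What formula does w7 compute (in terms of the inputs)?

a1 NAND NOT a3

w3 = NOT a3
w7 = a1 NAND w3 = a1 NAND NOT a3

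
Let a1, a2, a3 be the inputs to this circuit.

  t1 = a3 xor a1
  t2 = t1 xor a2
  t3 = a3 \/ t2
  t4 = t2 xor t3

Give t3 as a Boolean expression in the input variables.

a3 \/ ((a3 xor a1) xor a2)

t1 = a3 xor a1
t2 = t1 xor a2 = (a3 xor a1) xor a2
t3 = a3 \/ t2 = a3 \/ ((a3 xor a1) xor a2)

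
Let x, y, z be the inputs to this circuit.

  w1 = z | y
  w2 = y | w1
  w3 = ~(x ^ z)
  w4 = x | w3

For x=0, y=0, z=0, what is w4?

1

w3 = ~(0 ^ 0) = 1
w4 = 0 | 1 = 1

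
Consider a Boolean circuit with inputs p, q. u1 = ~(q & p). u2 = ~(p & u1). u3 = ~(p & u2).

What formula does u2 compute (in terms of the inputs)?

~(p & (~(q & p)))

u1 = ~(q & p)
u2 = ~(p & u1) = ~(p & (~(q & p)))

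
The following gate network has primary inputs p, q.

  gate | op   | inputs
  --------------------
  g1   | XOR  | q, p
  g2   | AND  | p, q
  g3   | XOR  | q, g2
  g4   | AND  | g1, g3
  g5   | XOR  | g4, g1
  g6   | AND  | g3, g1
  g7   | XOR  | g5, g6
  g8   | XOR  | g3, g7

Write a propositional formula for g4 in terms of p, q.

(q XOR p) AND (q XOR (p AND q))

g1 = q XOR p
g2 = p AND q
g3 = q XOR g2 = q XOR (p AND q)
g4 = g1 AND g3 = (q XOR p) AND (q XOR (p AND q))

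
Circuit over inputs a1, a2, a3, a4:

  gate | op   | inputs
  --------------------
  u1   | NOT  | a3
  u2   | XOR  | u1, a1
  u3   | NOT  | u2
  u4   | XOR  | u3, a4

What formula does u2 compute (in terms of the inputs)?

NOT a3 XOR a1

u1 = NOT a3
u2 = u1 XOR a1 = NOT a3 XOR a1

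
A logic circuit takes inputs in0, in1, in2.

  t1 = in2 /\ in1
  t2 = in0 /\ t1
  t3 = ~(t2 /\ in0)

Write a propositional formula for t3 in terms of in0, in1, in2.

t1 = in2 /\ in1
t2 = in0 /\ t1 = in0 /\ (in2 /\ in1)
t3 = ~(t2 /\ in0) = ~((in0 /\ (in2 /\ in1)) /\ in0)

~((in0 /\ (in2 /\ in1)) /\ in0)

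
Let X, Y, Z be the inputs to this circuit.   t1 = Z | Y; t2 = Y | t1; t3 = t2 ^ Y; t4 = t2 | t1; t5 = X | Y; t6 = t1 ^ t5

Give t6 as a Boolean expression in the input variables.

(Z | Y) ^ (X | Y)

t1 = Z | Y
t5 = X | Y
t6 = t1 ^ t5 = (Z | Y) ^ (X | Y)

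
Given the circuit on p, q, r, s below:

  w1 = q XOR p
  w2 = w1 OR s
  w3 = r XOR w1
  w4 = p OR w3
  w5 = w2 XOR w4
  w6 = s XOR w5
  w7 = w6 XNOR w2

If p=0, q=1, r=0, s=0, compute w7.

w1 = 1 XOR 0 = 1
w2 = 1 OR 0 = 1
w3 = 0 XOR 1 = 1
w4 = 0 OR 1 = 1
w5 = 1 XOR 1 = 0
w6 = 0 XOR 0 = 0
w7 = 0 XNOR 1 = 0

0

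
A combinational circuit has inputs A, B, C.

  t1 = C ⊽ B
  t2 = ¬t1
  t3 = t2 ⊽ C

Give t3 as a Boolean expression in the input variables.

¬(C ⊽ B) ⊽ C

t1 = C ⊽ B
t2 = ¬t1 = ¬(C ⊽ B)
t3 = t2 ⊽ C = ¬(C ⊽ B) ⊽ C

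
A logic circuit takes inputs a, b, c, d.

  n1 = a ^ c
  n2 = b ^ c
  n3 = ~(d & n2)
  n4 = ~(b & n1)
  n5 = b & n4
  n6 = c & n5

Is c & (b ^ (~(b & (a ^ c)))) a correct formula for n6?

n1 = a ^ c
n4 = ~(b & n1) = ~(b & (a ^ c))
n5 = b & n4 = b & (~(b & (a ^ c)))
n6 = c & n5 = c & (b & (~(b & (a ^ c))))
At a=0, b=0, c=1, d=0: circuit gives 0, formula gives 1.

No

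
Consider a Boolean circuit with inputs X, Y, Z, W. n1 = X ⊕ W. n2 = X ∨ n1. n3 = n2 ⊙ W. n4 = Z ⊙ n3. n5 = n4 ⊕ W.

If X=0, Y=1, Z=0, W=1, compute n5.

1

n1 = 0 ⊕ 1 = 1
n2 = 0 ∨ 1 = 1
n3 = 1 ⊙ 1 = 1
n4 = 0 ⊙ 1 = 0
n5 = 0 ⊕ 1 = 1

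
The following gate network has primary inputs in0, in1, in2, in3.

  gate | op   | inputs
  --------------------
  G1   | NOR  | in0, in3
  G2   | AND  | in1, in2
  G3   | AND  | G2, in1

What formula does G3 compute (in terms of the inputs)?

(in1 AND in2) AND in1

G2 = in1 AND in2
G3 = G2 AND in1 = (in1 AND in2) AND in1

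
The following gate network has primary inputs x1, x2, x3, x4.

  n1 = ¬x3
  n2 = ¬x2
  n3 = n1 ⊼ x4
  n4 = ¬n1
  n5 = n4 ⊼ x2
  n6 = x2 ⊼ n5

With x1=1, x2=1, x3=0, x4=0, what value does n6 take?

0

n1 = ¬0 = 1
n4 = ¬1 = 0
n5 = 0 ⊼ 1 = 1
n6 = 1 ⊼ 1 = 0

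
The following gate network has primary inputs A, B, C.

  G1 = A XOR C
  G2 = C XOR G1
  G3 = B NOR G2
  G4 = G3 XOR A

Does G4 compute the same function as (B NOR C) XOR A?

No

G1 = A XOR C
G2 = C XOR G1 = C XOR (A XOR C)
G3 = B NOR G2 = B NOR (C XOR (A XOR C))
G4 = G3 XOR A = (B NOR (C XOR (A XOR C))) XOR A
At A=0, B=0, C=1: circuit gives 1, formula gives 0.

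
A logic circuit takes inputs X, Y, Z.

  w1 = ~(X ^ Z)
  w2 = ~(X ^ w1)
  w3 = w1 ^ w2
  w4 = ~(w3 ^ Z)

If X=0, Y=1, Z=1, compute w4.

1

w1 = ~(0 ^ 1) = 0
w2 = ~(0 ^ 0) = 1
w3 = 0 ^ 1 = 1
w4 = ~(1 ^ 1) = 1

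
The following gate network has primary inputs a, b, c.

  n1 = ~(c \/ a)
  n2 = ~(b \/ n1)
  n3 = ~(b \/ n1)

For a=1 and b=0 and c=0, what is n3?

1

n1 = ~(0 \/ 1) = 0
n3 = ~(0 \/ 0) = 1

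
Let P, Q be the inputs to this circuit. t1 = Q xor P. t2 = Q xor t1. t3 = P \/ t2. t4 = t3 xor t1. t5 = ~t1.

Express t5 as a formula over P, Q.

~(Q xor P)

t1 = Q xor P
t5 = ~t1 = ~(Q xor P)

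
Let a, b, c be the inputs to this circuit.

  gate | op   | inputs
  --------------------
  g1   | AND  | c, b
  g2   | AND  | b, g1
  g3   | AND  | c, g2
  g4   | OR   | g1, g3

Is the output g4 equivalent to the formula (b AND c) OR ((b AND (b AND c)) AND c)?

g1 = c AND b
g2 = b AND g1 = b AND (c AND b)
g3 = c AND g2 = c AND (b AND (c AND b))
g4 = g1 OR g3 = (c AND b) OR (c AND (b AND (c AND b)))
At a=0, b=0, c=0: circuit gives 0, formula gives 0.
At a=0, b=1, c=1: circuit gives 1, formula gives 1.
Agrees on all 8 inputs.

Yes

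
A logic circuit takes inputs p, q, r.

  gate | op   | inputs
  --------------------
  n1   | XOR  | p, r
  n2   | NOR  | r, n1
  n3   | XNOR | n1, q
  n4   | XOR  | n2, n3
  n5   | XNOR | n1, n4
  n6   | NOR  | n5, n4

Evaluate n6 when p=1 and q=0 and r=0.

n1 = 1 XOR 0 = 1
n2 = 0 NOR 1 = 0
n3 = 1 XNOR 0 = 0
n4 = 0 XOR 0 = 0
n5 = 1 XNOR 0 = 0
n6 = 0 NOR 0 = 1

1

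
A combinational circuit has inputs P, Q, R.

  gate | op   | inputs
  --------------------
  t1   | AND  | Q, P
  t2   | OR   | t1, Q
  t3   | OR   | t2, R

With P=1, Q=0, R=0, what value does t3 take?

t1 = 0 AND 1 = 0
t2 = 0 OR 0 = 0
t3 = 0 OR 0 = 0

0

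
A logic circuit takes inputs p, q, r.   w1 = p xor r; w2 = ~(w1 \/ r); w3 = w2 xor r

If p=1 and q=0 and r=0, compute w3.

w1 = 1 xor 0 = 1
w2 = ~(1 \/ 0) = 0
w3 = 0 xor 0 = 0

0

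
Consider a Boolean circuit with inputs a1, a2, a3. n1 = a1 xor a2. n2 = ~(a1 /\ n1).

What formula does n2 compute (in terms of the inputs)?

n1 = a1 xor a2
n2 = ~(a1 /\ n1) = ~(a1 /\ (a1 xor a2))

~(a1 /\ (a1 xor a2))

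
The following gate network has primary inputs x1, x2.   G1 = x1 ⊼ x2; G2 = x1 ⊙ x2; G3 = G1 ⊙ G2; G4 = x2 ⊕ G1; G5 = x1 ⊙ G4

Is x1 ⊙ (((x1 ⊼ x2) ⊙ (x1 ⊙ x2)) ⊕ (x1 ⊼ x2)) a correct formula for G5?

G1 = x1 ⊼ x2
G4 = x2 ⊕ G1 = x2 ⊕ (x1 ⊼ x2)
G5 = x1 ⊙ G4 = x1 ⊙ (x2 ⊕ (x1 ⊼ x2))
At x1=0, x2=0: circuit gives 0, formula gives 1.

No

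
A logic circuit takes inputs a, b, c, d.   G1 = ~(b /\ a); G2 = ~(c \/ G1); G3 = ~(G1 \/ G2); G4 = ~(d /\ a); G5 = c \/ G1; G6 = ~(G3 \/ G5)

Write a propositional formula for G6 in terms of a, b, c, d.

G1 = ~(b /\ a)
G2 = ~(c \/ G1) = ~(c \/ (~(b /\ a)))
G3 = ~(G1 \/ G2) = ~((~(b /\ a)) \/ (~(c \/ (~(b /\ a)))))
G5 = c \/ G1 = c \/ (~(b /\ a))
G6 = ~(G3 \/ G5) = ~((~((~(b /\ a)) \/ (~(c \/ (~(b /\ a)))))) \/ (c \/ (~(b /\ a))))

~((~((~(b /\ a)) \/ (~(c \/ (~(b /\ a)))))) \/ (c \/ (~(b /\ a))))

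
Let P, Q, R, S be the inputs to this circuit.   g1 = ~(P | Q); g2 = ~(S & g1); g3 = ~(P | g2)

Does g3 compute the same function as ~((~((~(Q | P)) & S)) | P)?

Yes

g1 = ~(P | Q)
g2 = ~(S & g1) = ~(S & (~(P | Q)))
g3 = ~(P | g2) = ~(P | (~(S & (~(P | Q)))))
At P=0, Q=0, R=0, S=0: circuit gives 0, formula gives 0.
At P=0, Q=0, R=0, S=1: circuit gives 1, formula gives 1.
Agrees on all 16 inputs.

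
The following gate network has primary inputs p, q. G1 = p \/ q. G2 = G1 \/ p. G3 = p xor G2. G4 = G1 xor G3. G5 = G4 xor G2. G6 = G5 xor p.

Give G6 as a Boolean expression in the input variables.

(((p \/ q) xor (p xor ((p \/ q) \/ p))) xor ((p \/ q) \/ p)) xor p

G1 = p \/ q
G2 = G1 \/ p = (p \/ q) \/ p
G3 = p xor G2 = p xor ((p \/ q) \/ p)
G4 = G1 xor G3 = (p \/ q) xor (p xor ((p \/ q) \/ p))
G5 = G4 xor G2 = ((p \/ q) xor (p xor ((p \/ q) \/ p))) xor ((p \/ q) \/ p)
G6 = G5 xor p = (((p \/ q) xor (p xor ((p \/ q) \/ p))) xor ((p \/ q) \/ p)) xor p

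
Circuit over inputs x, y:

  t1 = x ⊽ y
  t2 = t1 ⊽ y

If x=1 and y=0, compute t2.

t1 = 1 ⊽ 0 = 0
t2 = 0 ⊽ 0 = 1

1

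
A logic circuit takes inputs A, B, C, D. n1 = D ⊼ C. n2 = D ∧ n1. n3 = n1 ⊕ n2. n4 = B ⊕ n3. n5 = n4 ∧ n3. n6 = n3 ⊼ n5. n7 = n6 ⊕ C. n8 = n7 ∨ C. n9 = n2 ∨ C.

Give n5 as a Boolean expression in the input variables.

(B ⊕ ((D ⊼ C) ⊕ (D ∧ (D ⊼ C)))) ∧ ((D ⊼ C) ⊕ (D ∧ (D ⊼ C)))

n1 = D ⊼ C
n2 = D ∧ n1 = D ∧ (D ⊼ C)
n3 = n1 ⊕ n2 = (D ⊼ C) ⊕ (D ∧ (D ⊼ C))
n4 = B ⊕ n3 = B ⊕ ((D ⊼ C) ⊕ (D ∧ (D ⊼ C)))
n5 = n4 ∧ n3 = (B ⊕ ((D ⊼ C) ⊕ (D ∧ (D ⊼ C)))) ∧ ((D ⊼ C) ⊕ (D ∧ (D ⊼ C)))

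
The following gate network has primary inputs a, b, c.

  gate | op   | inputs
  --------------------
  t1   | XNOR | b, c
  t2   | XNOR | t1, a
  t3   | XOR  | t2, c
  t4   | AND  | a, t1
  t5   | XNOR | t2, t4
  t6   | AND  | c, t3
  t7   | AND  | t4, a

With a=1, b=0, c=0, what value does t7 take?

t1 = 0 XNOR 0 = 1
t4 = 1 AND 1 = 1
t7 = 1 AND 1 = 1

1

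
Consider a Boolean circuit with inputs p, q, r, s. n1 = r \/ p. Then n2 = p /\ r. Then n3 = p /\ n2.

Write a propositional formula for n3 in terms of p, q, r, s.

p /\ (p /\ r)

n2 = p /\ r
n3 = p /\ n2 = p /\ (p /\ r)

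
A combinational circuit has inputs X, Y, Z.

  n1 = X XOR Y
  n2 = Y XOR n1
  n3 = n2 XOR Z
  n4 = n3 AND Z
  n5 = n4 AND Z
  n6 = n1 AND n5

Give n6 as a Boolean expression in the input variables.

(X XOR Y) AND ((((Y XOR (X XOR Y)) XOR Z) AND Z) AND Z)

n1 = X XOR Y
n2 = Y XOR n1 = Y XOR (X XOR Y)
n3 = n2 XOR Z = (Y XOR (X XOR Y)) XOR Z
n4 = n3 AND Z = ((Y XOR (X XOR Y)) XOR Z) AND Z
n5 = n4 AND Z = (((Y XOR (X XOR Y)) XOR Z) AND Z) AND Z
n6 = n1 AND n5 = (X XOR Y) AND ((((Y XOR (X XOR Y)) XOR Z) AND Z) AND Z)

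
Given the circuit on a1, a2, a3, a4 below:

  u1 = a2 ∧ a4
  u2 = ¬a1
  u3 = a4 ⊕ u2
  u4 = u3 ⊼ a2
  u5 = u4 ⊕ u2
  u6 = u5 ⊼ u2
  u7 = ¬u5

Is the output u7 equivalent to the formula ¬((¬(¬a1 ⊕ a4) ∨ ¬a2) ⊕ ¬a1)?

Yes

u2 = ¬a1
u3 = a4 ⊕ u2 = a4 ⊕ ¬a1
u4 = u3 ⊼ a2 = (a4 ⊕ ¬a1) ⊼ a2
u5 = u4 ⊕ u2 = ((a4 ⊕ ¬a1) ⊼ a2) ⊕ ¬a1
u7 = ¬u5 = ¬(((a4 ⊕ ¬a1) ⊼ a2) ⊕ ¬a1)
At a1=0, a2=1, a3=0, a4=0: circuit gives 0, formula gives 0.
At a1=0, a2=0, a3=0, a4=0: circuit gives 1, formula gives 1.
Agrees on all 16 inputs.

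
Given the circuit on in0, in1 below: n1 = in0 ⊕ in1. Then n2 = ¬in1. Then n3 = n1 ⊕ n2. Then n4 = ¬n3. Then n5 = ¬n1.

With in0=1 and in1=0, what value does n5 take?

0

n1 = 1 ⊕ 0 = 1
n5 = ¬1 = 0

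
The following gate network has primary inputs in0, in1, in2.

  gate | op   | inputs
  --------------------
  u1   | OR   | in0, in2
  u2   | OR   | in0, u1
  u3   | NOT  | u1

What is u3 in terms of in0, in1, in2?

NOT (in0 OR in2)

u1 = in0 OR in2
u3 = NOT u1 = NOT (in0 OR in2)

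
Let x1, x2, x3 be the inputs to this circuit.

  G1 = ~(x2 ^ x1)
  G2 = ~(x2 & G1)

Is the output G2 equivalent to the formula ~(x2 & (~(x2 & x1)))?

G1 = ~(x2 ^ x1)
G2 = ~(x2 & G1) = ~(x2 & (~(x2 ^ x1)))
At x1=0, x2=1, x3=0: circuit gives 1, formula gives 0.

No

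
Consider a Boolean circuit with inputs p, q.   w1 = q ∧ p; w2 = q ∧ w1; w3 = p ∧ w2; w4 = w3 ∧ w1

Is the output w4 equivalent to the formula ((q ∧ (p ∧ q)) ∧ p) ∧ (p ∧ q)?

Yes

w1 = q ∧ p
w2 = q ∧ w1 = q ∧ (q ∧ p)
w3 = p ∧ w2 = p ∧ (q ∧ (q ∧ p))
w4 = w3 ∧ w1 = (p ∧ (q ∧ (q ∧ p))) ∧ (q ∧ p)
At p=0, q=0: circuit gives 0, formula gives 0.
At p=1, q=1: circuit gives 1, formula gives 1.
Agrees on all 4 inputs.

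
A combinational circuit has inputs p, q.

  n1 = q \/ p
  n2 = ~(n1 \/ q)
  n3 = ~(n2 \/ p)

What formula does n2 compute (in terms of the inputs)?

~((q \/ p) \/ q)

n1 = q \/ p
n2 = ~(n1 \/ q) = ~((q \/ p) \/ q)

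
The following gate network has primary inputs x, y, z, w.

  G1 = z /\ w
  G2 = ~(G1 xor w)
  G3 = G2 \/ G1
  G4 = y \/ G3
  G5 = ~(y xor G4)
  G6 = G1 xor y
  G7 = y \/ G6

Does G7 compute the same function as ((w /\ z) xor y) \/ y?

G1 = z /\ w
G6 = G1 xor y = (z /\ w) xor y
G7 = y \/ G6 = y \/ ((z /\ w) xor y)
At x=0, y=0, z=0, w=0: circuit gives 0, formula gives 0.
At x=0, y=0, z=1, w=1: circuit gives 1, formula gives 1.
Agrees on all 16 inputs.

Yes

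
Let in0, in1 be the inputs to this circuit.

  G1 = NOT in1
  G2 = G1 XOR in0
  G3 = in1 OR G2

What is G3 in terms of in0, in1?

G1 = NOT in1
G2 = G1 XOR in0 = NOT in1 XOR in0
G3 = in1 OR G2 = in1 OR (NOT in1 XOR in0)

in1 OR (NOT in1 XOR in0)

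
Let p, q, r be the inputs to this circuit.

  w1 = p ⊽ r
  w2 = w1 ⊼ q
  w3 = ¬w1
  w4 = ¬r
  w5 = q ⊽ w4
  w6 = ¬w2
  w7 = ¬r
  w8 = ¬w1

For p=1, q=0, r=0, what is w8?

w1 = 1 ⊽ 0 = 0
w8 = ¬0 = 1

1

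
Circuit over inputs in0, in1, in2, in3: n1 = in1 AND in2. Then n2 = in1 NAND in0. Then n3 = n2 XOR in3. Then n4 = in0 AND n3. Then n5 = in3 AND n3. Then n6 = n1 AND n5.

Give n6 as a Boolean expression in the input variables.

(in1 AND in2) AND (in3 AND ((in1 NAND in0) XOR in3))

n1 = in1 AND in2
n2 = in1 NAND in0
n3 = n2 XOR in3 = (in1 NAND in0) XOR in3
n5 = in3 AND n3 = in3 AND ((in1 NAND in0) XOR in3)
n6 = n1 AND n5 = (in1 AND in2) AND (in3 AND ((in1 NAND in0) XOR in3))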